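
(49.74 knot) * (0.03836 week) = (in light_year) 6.275e-11. Check: 1 knot = 0.51444444 m/s, so 49.74 knot = 49.74 * 0.51444444 = 25.588467 m/s. 1 week = 604800 s, so 0.03836 week = 0.03836 * 604800 = 23200.128 s. Combine: 25.588467 m/s * 23200.128 s = 593655.7 m. 1 light_year = 9.4607305e+15 m, so 593655.7 m = 593655.7 / 9.4607305e+15 = 6.2749457e-11 light_year ≈ 6.275e-11 light_year (4 s.f.).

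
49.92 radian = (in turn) 7.945. Check: 49.92 radian = 49.92 rad. 1 turn = 6.2831853 rad, so 49.92 rad = 49.92 / 6.2831853 = 7.9450148 turn ≈ 7.945 turn (4 s.f.).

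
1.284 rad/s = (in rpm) 1 rpm = 0.10471976 rad/s, so 1.284 rad/s = 1.284 / 0.10471976 = 12.261297 rpm ≈ 12.26 rpm (4 s.f.). Final answer: 12.26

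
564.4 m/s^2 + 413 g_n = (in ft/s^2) 564.4 m/s^2 is already in m/s^2. 1 g_n = 9.80665 m/s^2, so 413 g_n = 413 * 9.80665 = 4050.1464 m/s^2. Sum: 564.4 + 4050.1464 = 4614.5464 m/s^2. 1 ft/s^2 = 0.3048 m/s^2, so 4614.5464 m/s^2 = 4614.5464 / 0.3048 = 15139.588 ft/s^2 ≈ 1.514e+04 ft/s^2 (4 s.f.). Final answer: 1.514e+04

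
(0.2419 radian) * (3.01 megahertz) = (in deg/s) 0.2419 radian = 0.2419 rad. 1 megahertz = 1000000 Hz, so 3.01 megahertz = 3.01 * 1000000 = 3010000 Hz. Combine: 0.2419 rad * 3010000 Hz = 728119 rad/s. 1 deg/s = 0.017453293 rad/s, so 728119 rad/s = 728119 / 0.017453293 = 41718146 deg/s ≈ 4.172e+07 deg/s (4 s.f.). Final answer: 4.172e+07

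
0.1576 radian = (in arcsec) 3.251e+04. Check: 0.1576 radian = 0.1576 rad. 1 arcsec = 4.8481368e-06 rad, so 0.1576 rad = 0.1576 / 4.8481368e-06 = 32507.333 arcsec ≈ 3.251e+04 arcsec (4 s.f.).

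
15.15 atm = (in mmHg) 1.151e+04. Check: 1 atm = 101325 Pa, so 15.15 atm = 15.15 * 101325 = 1535073.8 Pa. 1 mmHg = 133.32237 Pa, so 1535073.8 Pa = 1535073.8 / 133.32237 = 11514 mmHg ≈ 1.151e+04 mmHg (4 s.f.).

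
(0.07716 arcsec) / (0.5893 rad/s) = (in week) 1.05e-12. Check: 1 arcsec = 4.8481368e-06 rad, so 0.07716 arcsec = 0.07716 * 4.8481368e-06 = 3.7408224e-07 rad. 0.5893 rad/s is already in rad/s. Combine: 3.7408224e-07 rad / 0.5893 rad/s = 6.3479083e-07 s. 1 week = 604800 s, so 6.3479083e-07 s = 6.3479083e-07 / 604800 = 1.049588e-12 week ≈ 1.05e-12 week (4 s.f.).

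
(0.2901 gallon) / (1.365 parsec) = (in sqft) 1 gallon = 0.0037854118 m^3, so 0.2901 gallon = 0.2901 * 0.0037854118 = 0.001098148 m^3. 1 parsec = 3.0856776e+16 m, so 1.365 parsec = 1.365 * 3.0856776e+16 = 4.2119499e+16 m. Combine: 0.001098148 m^3 / 4.2119499e+16 m = 2.6072199e-20 m^2. 1 sqft = 0.09290304 m^2, so 2.6072199e-20 m^2 = 2.6072199e-20 / 0.09290304 = 2.8063881e-19 sqft ≈ 2.806e-19 sqft (4 s.f.). Final answer: 2.806e-19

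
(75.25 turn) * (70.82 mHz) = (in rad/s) 1 turn = 6.2831853 rad, so 75.25 turn = 75.25 * 6.2831853 = 472.80969 rad. 1 mHz = 0.001 Hz, so 70.82 mHz = 70.82 * 0.001 = 0.07082 Hz. Combine: 472.80969 rad * 0.07082 Hz = 33.484383 rad/s. Result: 33.484383 rad/s ≈ 33.48 rad/s (4 s.f.). Final answer: 33.48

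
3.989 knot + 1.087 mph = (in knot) 1 knot = 0.51444444 m/s, so 3.989 knot = 3.989 * 0.51444444 = 2.0521189 m/s. 1 mph = 0.44704 m/s, so 1.087 mph = 1.087 * 0.44704 = 0.48593248 m/s. Sum: 2.0521189 + 0.48593248 = 2.5380514 m/s. 1 knot = 0.51444444 m/s, so 2.5380514 m/s = 2.5380514 / 0.51444444 = 4.9335772 knot ≈ 4.934 knot (4 s.f.). Final answer: 4.934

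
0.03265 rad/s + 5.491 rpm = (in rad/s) 0.03265 rad/s is already in rad/s. 1 rpm = 0.10471976 rad/s, so 5.491 rpm = 5.491 * 0.10471976 = 0.57501618 rad/s. Sum: 0.03265 + 0.57501618 = 0.60766618 rad/s. Result: 0.60766618 rad/s ≈ 0.6077 rad/s (4 s.f.). Final answer: 0.6077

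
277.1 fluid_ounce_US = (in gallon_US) 2.165. Check: 1 fluid_ounce_US = 2.957353e-05 m^3, so 277.1 fluid_ounce_US = 277.1 * 2.957353e-05 = 0.008194825 m^3. 1 gallon_US = 0.0037854118 m^3, so 0.008194825 m^3 = 0.008194825 / 0.0037854118 = 2.1648438 gallon_US ≈ 2.165 gallon_US (4 s.f.).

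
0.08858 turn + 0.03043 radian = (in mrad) 1 turn = 6.2831853 rad, so 0.08858 turn = 0.08858 * 6.2831853 = 0.55656455 rad. 0.03043 radian = 0.03043 rad. Sum: 0.55656455 + 0.03043 = 0.58699455 rad. 1 mrad = 0.001 rad, so 0.58699455 rad = 0.58699455 / 0.001 = 586.99455 mrad ≈ 587 mrad (4 s.f.). Final answer: 587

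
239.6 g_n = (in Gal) 1 g_n = 9.80665 m/s^2, so 239.6 g_n = 239.6 * 9.80665 = 2349.6733 m/s^2. 1 Gal = 0.01 m/s^2, so 2349.6733 m/s^2 = 2349.6733 / 0.01 = 234967.33 Gal ≈ 2.35e+05 Gal (4 s.f.). Final answer: 2.35e+05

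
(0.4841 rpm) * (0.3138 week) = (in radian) 1 rpm = 0.10471976 rad/s, so 0.4841 rpm = 0.4841 * 0.10471976 = 0.050694833 rad/s. 1 week = 604800 s, so 0.3138 week = 0.3138 * 604800 = 189786.24 s. Combine: 0.050694833 rad/s * 189786.24 s = 9621.1818 rad. 9621.1818 rad = 9621.1818 radian ≈ 9621 radian (4 s.f.). Final answer: 9621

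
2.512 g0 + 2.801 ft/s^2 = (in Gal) 1 g0 = 9.80665 m/s^2, so 2.512 g0 = 2.512 * 9.80665 = 24.634305 m/s^2. 1 ft/s^2 = 0.3048 m/s^2, so 2.801 ft/s^2 = 2.801 * 0.3048 = 0.8537448 m/s^2. Sum: 24.634305 + 0.8537448 = 25.48805 m/s^2. 1 Gal = 0.01 m/s^2, so 25.48805 m/s^2 = 25.48805 / 0.01 = 2548.805 Gal ≈ 2549 Gal (4 s.f.). Final answer: 2549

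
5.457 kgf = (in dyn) 5.351e+06. Check: 1 kgf = 9.80665 N, so 5.457 kgf = 5.457 * 9.80665 = 53.514889 N. 1 dyn = 1e-05 N, so 53.514889 N = 53.514889 / 1e-05 = 5351488.9 dyn ≈ 5.351e+06 dyn (4 s.f.).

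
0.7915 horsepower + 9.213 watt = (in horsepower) 1 horsepower = 745.69987 W, so 0.7915 horsepower = 0.7915 * 745.69987 = 590.22145 W. 9.213 watt = 9.213 W. Sum: 590.22145 + 9.213 = 599.43445 W. 1 horsepower = 745.69987 W, so 599.43445 W = 599.43445 / 745.69987 = 0.80385484 horsepower ≈ 0.8039 horsepower (4 s.f.). Final answer: 0.8039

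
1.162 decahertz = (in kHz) 1 decahertz = 10 Hz, so 1.162 decahertz = 1.162 * 10 = 11.62 Hz. 1 kHz = 1000 Hz, so 11.62 Hz = 11.62 / 1000 = 0.01162 kHz. Final answer: 0.01162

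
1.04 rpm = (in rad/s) 0.1089. Check: 1 rpm = 0.10471976 rad/s, so 1.04 rpm = 1.04 * 0.10471976 = 0.10890855 rad/s. Result: 0.10890855 rad/s ≈ 0.1089 rad/s (4 s.f.).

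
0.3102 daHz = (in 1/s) 1 daHz = 10 Hz, so 0.3102 daHz = 0.3102 * 10 = 3.102 Hz. 3.102 Hz = 3.102 1/s. Final answer: 3.102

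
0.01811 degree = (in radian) 0.0003161. Check: 1 degree = 0.017453293 rad, so 0.01811 degree = 0.01811 * 0.017453293 = 0.00031607913 rad. 0.00031607913 rad = 0.00031607913 radian ≈ 0.0003161 radian (4 s.f.).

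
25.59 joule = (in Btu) 0.02425. Check: 25.59 joule = 25.59 J. 1 Btu = 1055.0559 J, so 25.59 J = 25.59 / 1055.0559 = 0.02425464 Btu ≈ 0.02425 Btu (4 s.f.).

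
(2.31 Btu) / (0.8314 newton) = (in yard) 3206. Check: 1 Btu = 1055.0559 J, so 2.31 Btu = 2.31 * 1055.0559 = 2437.179 J. 0.8314 newton = 0.8314 N. Combine: 2437.179 J / 0.8314 N = 2931.4157 m. 1 yard = 0.9144 m, so 2931.4157 m = 2931.4157 / 0.9144 = 3205.8352 yard ≈ 3206 yard (4 s.f.).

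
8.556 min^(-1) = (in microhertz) 1.426e+05. Check: 1 min^(-1) = 0.016666667 Hz, so 8.556 min^(-1) = 8.556 * 0.016666667 = 0.1426 Hz. 1 microhertz = 1e-06 Hz, so 0.1426 Hz = 0.1426 / 1e-06 = 142600 microhertz ≈ 1.426e+05 microhertz (4 s.f.).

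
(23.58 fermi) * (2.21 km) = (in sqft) 1 fermi = 1e-15 m, so 23.58 fermi = 23.58 * 1e-15 = 2.358e-14 m. 1 km = 1000 m, so 2.21 km = 2.21 * 1000 = 2210 m. Combine: 2.358e-14 m * 2210 m = 5.21118e-11 m^2. 1 sqft = 0.09290304 m^2, so 5.21118e-11 m^2 = 5.21118e-11 / 0.09290304 = 5.6092675e-10 sqft ≈ 5.609e-10 sqft (4 s.f.). Final answer: 5.609e-10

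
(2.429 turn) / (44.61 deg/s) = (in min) 0.3267. Check: 1 turn = 6.2831853 rad, so 2.429 turn = 2.429 * 6.2831853 = 15.261857 rad. 1 deg/s = 0.017453293 rad/s, so 44.61 deg/s = 44.61 * 0.017453293 = 0.77859138 rad/s. Combine: 15.261857 rad / 0.77859138 rad/s = 19.601883 s. 1 min = 60 s, so 19.601883 s = 19.601883 / 60 = 0.32669805 min ≈ 0.3267 min (4 s.f.).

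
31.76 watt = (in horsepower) 31.76 watt = 31.76 W. 1 horsepower = 745.69987 W, so 31.76 W = 31.76 / 745.69987 = 0.042590862 horsepower ≈ 0.04259 horsepower (4 s.f.). Final answer: 0.04259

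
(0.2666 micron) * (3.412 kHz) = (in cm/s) 0.09096. Check: 1 micron = 1e-06 m, so 0.2666 micron = 0.2666 * 1e-06 = 2.666e-07 m. 1 kHz = 1000 Hz, so 3.412 kHz = 3.412 * 1000 = 3412 Hz. Combine: 2.666e-07 m * 3412 Hz = 0.0009096392 m/s. 1 cm/s = 0.01 m/s, so 0.0009096392 m/s = 0.0009096392 / 0.01 = 0.09096392 cm/s ≈ 0.09096 cm/s (4 s.f.).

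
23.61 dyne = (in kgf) 1 dyne = 1e-05 N, so 23.61 dyne = 23.61 * 1e-05 = 0.0002361 N. 1 kgf = 9.80665 N, so 0.0002361 N = 0.0002361 / 9.80665 = 2.40755e-05 kgf ≈ 2.408e-05 kgf (4 s.f.). Final answer: 2.408e-05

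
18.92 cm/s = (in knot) 0.3678. Check: 1 cm/s = 0.01 m/s, so 18.92 cm/s = 18.92 * 0.01 = 0.1892 m/s. 1 knot = 0.51444444 m/s, so 0.1892 m/s = 0.1892 / 0.51444444 = 0.36777538 knot ≈ 0.3678 knot (4 s.f.).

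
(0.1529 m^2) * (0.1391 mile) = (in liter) 0.1529 m^2 is already in m^2. 1 mile = 1609.344 m, so 0.1391 mile = 0.1391 * 1609.344 = 223.85975 m. Combine: 0.1529 m^2 * 223.85975 m = 34.228156 m^3. 1 liter = 0.001 m^3, so 34.228156 m^3 = 34.228156 / 0.001 = 34228.156 liter ≈ 3.423e+04 liter (4 s.f.). Final answer: 3.423e+04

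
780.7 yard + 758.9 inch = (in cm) 1 yard = 0.9144 m, so 780.7 yard = 780.7 * 0.9144 = 713.87208 m. 1 inch = 0.0254 m, so 758.9 inch = 758.9 * 0.0254 = 19.27606 m. Sum: 713.87208 + 19.27606 = 733.14814 m. 1 cm = 0.01 m, so 733.14814 m = 733.14814 / 0.01 = 73314.814 cm ≈ 7.331e+04 cm (4 s.f.). Final answer: 7.331e+04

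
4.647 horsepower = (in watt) 3465. Check: 1 horsepower = 745.69987 W, so 4.647 horsepower = 4.647 * 745.69987 = 3465.2673 W. 3465.2673 W = 3465.2673 watt ≈ 3465 watt (4 s.f.).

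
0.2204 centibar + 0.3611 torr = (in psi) 0.03895. Check: 1 centibar = 1000 Pa, so 0.2204 centibar = 0.2204 * 1000 = 220.4 Pa. 1 torr = 133.32237 Pa, so 0.3611 torr = 0.3611 * 133.32237 = 48.142707 Pa. Sum: 220.4 + 48.142707 = 268.54271 Pa. 1 psi = 6894.7573 Pa, so 268.54271 Pa = 268.54271 / 6894.7573 = 0.038948827 psi ≈ 0.03895 psi (4 s.f.).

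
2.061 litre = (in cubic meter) 1 litre = 0.001 m^3, so 2.061 litre = 2.061 * 0.001 = 0.002061 m^3. 0.002061 m^3 = 0.002061 cubic meter. Final answer: 0.002061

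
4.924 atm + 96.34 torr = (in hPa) 1 atm = 101325 Pa, so 4.924 atm = 4.924 * 101325 = 498924.3 Pa. 1 torr = 133.32237 Pa, so 96.34 torr = 96.34 * 133.32237 = 12844.277 Pa. Sum: 498924.3 + 12844.277 = 511768.58 Pa. 1 hPa = 100 Pa, so 511768.58 Pa = 511768.58 / 100 = 5117.6858 hPa ≈ 5118 hPa (4 s.f.). Final answer: 5118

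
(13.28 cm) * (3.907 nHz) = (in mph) 1.161e-09. Check: 1 cm = 0.01 m, so 13.28 cm = 13.28 * 0.01 = 0.1328 m. 1 nHz = 1e-09 Hz, so 3.907 nHz = 3.907 * 1e-09 = 3.907e-09 Hz. Combine: 0.1328 m * 3.907e-09 Hz = 5.188496e-10 m/s. 1 mph = 0.44704 m/s, so 5.188496e-10 m/s = 5.188496e-10 / 0.44704 = 1.1606335e-09 mph ≈ 1.161e-09 mph (4 s.f.).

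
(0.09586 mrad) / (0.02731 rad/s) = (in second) 0.00351. Check: 1 mrad = 0.001 rad, so 0.09586 mrad = 0.09586 * 0.001 = 9.586e-05 rad. 0.02731 rad/s is already in rad/s. Combine: 9.586e-05 rad / 0.02731 rad/s = 0.0035100696 s. 0.0035100696 s = 0.0035100696 second ≈ 0.00351 second (4 s.f.).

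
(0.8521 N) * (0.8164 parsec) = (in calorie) 0.8521 N is already in N. 1 parsec = 3.0856776e+16 m, so 0.8164 parsec = 0.8164 * 3.0856776e+16 = 2.5191472e+16 m. Combine: 0.8521 N * 2.5191472e+16 m = 2.1465653e+16 J. 1 calorie = 4.184 J, so 2.1465653e+16 J = 2.1465653e+16 / 4.184 = 5.1304142e+15 calorie ≈ 5.13e+15 calorie (4 s.f.). Final answer: 5.13e+15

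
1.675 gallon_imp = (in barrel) 1 gallon_imp = 0.00454609 m^3, so 1.675 gallon_imp = 1.675 * 0.00454609 = 0.0076147007 m^3. 1 barrel = 0.15898729 m^3, so 0.0076147007 m^3 = 0.0076147007 / 0.15898729 = 0.047895027 barrel ≈ 0.0479 barrel (4 s.f.). Final answer: 0.0479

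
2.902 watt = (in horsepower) 0.003892. Check: 2.902 watt = 2.902 W. 1 horsepower = 745.69987 W, so 2.902 W = 2.902 / 745.69987 = 0.0038916461 horsepower ≈ 0.003892 horsepower (4 s.f.).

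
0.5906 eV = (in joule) 9.462e-20. Check: 1 eV = 1.6021766e-19 J, so 0.5906 eV = 0.5906 * 1.6021766e-19 = 9.4624552e-20 J. 9.4624552e-20 J = 9.4624552e-20 joule ≈ 9.462e-20 joule (4 s.f.).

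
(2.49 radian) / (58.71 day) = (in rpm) 4.688e-06. Check: 2.49 radian = 2.49 rad. 1 day = 86400 s, so 58.71 day = 58.71 * 86400 = 5072544 s. Combine: 2.49 rad / 5072544 s = 4.9087795e-07 rad/s. 1 rpm = 0.10471976 rad/s, so 4.9087795e-07 rad/s = 4.9087795e-07 / 0.10471976 = 4.6875391e-06 rpm ≈ 4.688e-06 rpm (4 s.f.).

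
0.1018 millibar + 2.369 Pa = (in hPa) 1 millibar = 100 Pa, so 0.1018 millibar = 0.1018 * 100 = 10.18 Pa. 2.369 Pa is already in Pa. Sum: 10.18 + 2.369 = 12.549 Pa. 1 hPa = 100 Pa, so 12.549 Pa = 12.549 / 100 = 0.12549 hPa ≈ 0.1255 hPa (4 s.f.). Final answer: 0.1255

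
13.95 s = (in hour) 0.003875. Check: 1 hour = 3600 s, so 13.95 s = 13.95 / 3600 = 0.003875 hour.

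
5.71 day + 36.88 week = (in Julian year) 0.7224. Check: 1 day = 86400 s, so 5.71 day = 5.71 * 86400 = 493344 s. 1 week = 604800 s, so 36.88 week = 36.88 * 604800 = 22305024 s. Sum: 493344 + 22305024 = 22798368 s. 1 Julian year = 31557600 s, so 22798368 s = 22798368 / 31557600 = 0.72243669 Julian year ≈ 0.7224 Julian year (4 s.f.).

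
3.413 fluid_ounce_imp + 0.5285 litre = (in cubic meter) 0.0006255. Check: 1 fluid_ounce_imp = 2.8413063e-05 m^3, so 3.413 fluid_ounce_imp = 3.413 * 2.8413063e-05 = 9.6973782e-05 m^3. 1 litre = 0.001 m^3, so 0.5285 litre = 0.5285 * 0.001 = 0.0005285 m^3. Sum: 9.6973782e-05 + 0.0005285 = 0.00062547378 m^3. 0.00062547378 m^3 = 0.00062547378 cubic meter ≈ 0.0006255 cubic meter (4 s.f.).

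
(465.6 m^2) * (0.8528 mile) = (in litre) 6.39e+08. Check: 465.6 m^2 is already in m^2. 1 mile = 1609.344 m, so 0.8528 mile = 0.8528 * 1609.344 = 1372.4486 m. Combine: 465.6 m^2 * 1372.4486 m = 639012.05 m^3. 1 litre = 0.001 m^3, so 639012.05 m^3 = 639012.05 / 0.001 = 6.3901205e+08 litre ≈ 6.39e+08 litre (4 s.f.).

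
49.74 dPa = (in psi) 0.0007214. Check: 1 dPa = 0.1 Pa, so 49.74 dPa = 49.74 * 0.1 = 4.974 Pa. 1 psi = 6894.7573 Pa, so 4.974 Pa = 4.974 / 6894.7573 = 0.00072141771 psi ≈ 0.0007214 psi (4 s.f.).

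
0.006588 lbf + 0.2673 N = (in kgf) 0.03025. Check: 1 lbf = 4.4482216 N, so 0.006588 lbf = 0.006588 * 4.4482216 = 0.029304884 N. 0.2673 N is already in N. Sum: 0.029304884 + 0.2673 = 0.29660488 N. 1 kgf = 9.80665 N, so 0.29660488 N = 0.29660488 / 9.80665 = 0.030245281 kgf ≈ 0.03025 kgf (4 s.f.).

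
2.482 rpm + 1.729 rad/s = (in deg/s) 114. Check: 1 rpm = 0.10471976 rad/s, so 2.482 rpm = 2.482 * 0.10471976 = 0.25991443 rad/s. 1.729 rad/s is already in rad/s. Sum: 0.25991443 + 1.729 = 1.9889144 rad/s. 1 deg/s = 0.017453293 rad/s, so 1.9889144 rad/s = 1.9889144 / 0.017453293 = 113.9564 deg/s ≈ 114 deg/s (4 s.f.).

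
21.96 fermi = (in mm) 1 fermi = 1e-15 m, so 21.96 fermi = 21.96 * 1e-15 = 2.196e-14 m. 1 mm = 0.001 m, so 2.196e-14 m = 2.196e-14 / 0.001 = 2.196e-11 mm. Final answer: 2.196e-11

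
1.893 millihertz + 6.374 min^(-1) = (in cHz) 1 millihertz = 0.001 Hz, so 1.893 millihertz = 1.893 * 0.001 = 0.001893 Hz. 1 min^(-1) = 0.016666667 Hz, so 6.374 min^(-1) = 6.374 * 0.016666667 = 0.10623333 Hz. Sum: 0.001893 + 0.10623333 = 0.10812633 Hz. 1 cHz = 0.01 Hz, so 0.10812633 Hz = 0.10812633 / 0.01 = 10.812633 cHz ≈ 10.81 cHz (4 s.f.). Final answer: 10.81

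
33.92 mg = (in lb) 7.478e-05. Check: 1 mg = 1e-06 kg, so 33.92 mg = 33.92 * 1e-06 = 3.392e-05 kg. 1 lb = 0.45359237 kg, so 3.392e-05 kg = 3.392e-05 / 0.45359237 = 7.4780799e-05 lb ≈ 7.478e-05 lb (4 s.f.).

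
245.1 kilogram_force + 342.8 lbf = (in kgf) 1 kilogram_force = 9.80665 N, so 245.1 kilogram_force = 245.1 * 9.80665 = 2403.6099 N. 1 lbf = 4.4482216 N, so 342.8 lbf = 342.8 * 4.4482216 = 1524.8504 N. Sum: 2403.6099 + 1524.8504 = 3928.4603 N. 1 kgf = 9.80665 N, so 3928.4603 N = 3928.4603 / 9.80665 = 400.59146 kgf ≈ 400.6 kgf (4 s.f.). Final answer: 400.6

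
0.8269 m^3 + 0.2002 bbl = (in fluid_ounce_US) 2.904e+04. Check: 0.8269 m^3 is already in m^3. 1 bbl = 0.15898729 m^3, so 0.2002 bbl = 0.2002 * 0.15898729 = 0.031829256 m^3. Sum: 0.8269 + 0.031829256 = 0.85872926 m^3. 1 fluid_ounce_US = 2.957353e-05 m^3, so 0.85872926 m^3 = 0.85872926 / 2.957353e-05 = 29037.091 fluid_ounce_US ≈ 2.904e+04 fluid_ounce_US (4 s.f.).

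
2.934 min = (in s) 176. Check: 1 min = 60 s, so 2.934 min = 2.934 * 60 = 176.04 s. Result: 176.04 s ≈ 176 s (4 s.f.).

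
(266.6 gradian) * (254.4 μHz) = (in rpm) 1 gradian = 0.015707963 rad, so 266.6 gradian = 266.6 * 0.015707963 = 4.187743 rad. 1 μHz = 1e-06 Hz, so 254.4 μHz = 254.4 * 1e-06 = 0.0002544 Hz. Combine: 4.187743 rad * 0.0002544 Hz = 0.0010653618 rad/s. 1 rpm = 0.10471976 rad/s, so 0.0010653618 rad/s = 0.0010653618 / 0.10471976 = 0.010173456 rpm ≈ 0.01017 rpm (4 s.f.). Final answer: 0.01017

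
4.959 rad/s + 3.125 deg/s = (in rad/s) 4.959 rad/s is already in rad/s. 1 deg/s = 0.017453293 rad/s, so 3.125 deg/s = 3.125 * 0.017453293 = 0.054541539 rad/s. Sum: 4.959 + 0.054541539 = 5.0135415 rad/s. Result: 5.0135415 rad/s ≈ 5.014 rad/s (4 s.f.). Final answer: 5.014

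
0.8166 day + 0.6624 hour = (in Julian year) 0.002311. Check: 1 day = 86400 s, so 0.8166 day = 0.8166 * 86400 = 70554.24 s. 1 hour = 3600 s, so 0.6624 hour = 0.6624 * 3600 = 2384.64 s. Sum: 70554.24 + 2384.64 = 72938.88 s. 1 Julian year = 31557600 s, so 72938.88 s = 72938.88 / 31557600 = 0.0023112936 Julian year ≈ 0.002311 Julian year (4 s.f.).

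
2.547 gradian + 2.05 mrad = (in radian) 0.04206. Check: 1 gradian = 0.015707963 rad, so 2.547 gradian = 2.547 * 0.015707963 = 0.040008182 rad. 1 mrad = 0.001 rad, so 2.05 mrad = 2.05 * 0.001 = 0.00205 rad. Sum: 0.040008182 + 0.00205 = 0.042058182 rad. 0.042058182 rad = 0.042058182 radian ≈ 0.04206 radian (4 s.f.).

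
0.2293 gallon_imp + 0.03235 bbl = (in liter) 1 gallon_imp = 0.00454609 m^3, so 0.2293 gallon_imp = 0.2293 * 0.00454609 = 0.0010424184 m^3. 1 bbl = 0.15898729 m^3, so 0.03235 bbl = 0.03235 * 0.15898729 = 0.005143239 m^3. Sum: 0.0010424184 + 0.005143239 = 0.0061856574 m^3. 1 liter = 0.001 m^3, so 0.0061856574 m^3 = 0.0061856574 / 0.001 = 6.1856574 liter ≈ 6.186 liter (4 s.f.). Final answer: 6.186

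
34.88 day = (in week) 4.983. Check: 1 day = 86400 s, so 34.88 day = 34.88 * 86400 = 3013632 s. 1 week = 604800 s, so 3013632 s = 3013632 / 604800 = 4.9828571 week ≈ 4.983 week (4 s.f.).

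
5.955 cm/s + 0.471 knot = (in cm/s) 30.19. Check: 1 cm/s = 0.01 m/s, so 5.955 cm/s = 5.955 * 0.01 = 0.05955 m/s. 1 knot = 0.51444444 m/s, so 0.471 knot = 0.471 * 0.51444444 = 0.24230333 m/s. Sum: 0.05955 + 0.24230333 = 0.30185333 m/s. 1 cm/s = 0.01 m/s, so 0.30185333 m/s = 0.30185333 / 0.01 = 30.185333 cm/s ≈ 30.19 cm/s (4 s.f.).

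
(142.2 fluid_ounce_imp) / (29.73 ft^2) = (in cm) 0.1463. Check: 1 fluid_ounce_imp = 2.8413063e-05 m^3, so 142.2 fluid_ounce_imp = 142.2 * 2.8413063e-05 = 0.0040403375 m^3. 1 ft^2 = 0.09290304 m^2, so 29.73 ft^2 = 29.73 * 0.09290304 = 2.7620074 m^2. Combine: 0.0040403375 m^3 / 2.7620074 m^2 = 0.0014628265 m. 1 cm = 0.01 m, so 0.0014628265 m = 0.0014628265 / 0.01 = 0.14628265 cm ≈ 0.1463 cm (4 s.f.).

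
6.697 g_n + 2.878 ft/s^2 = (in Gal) 6655. Check: 1 g_n = 9.80665 m/s^2, so 6.697 g_n = 6.697 * 9.80665 = 65.675135 m/s^2. 1 ft/s^2 = 0.3048 m/s^2, so 2.878 ft/s^2 = 2.878 * 0.3048 = 0.8772144 m/s^2. Sum: 65.675135 + 0.8772144 = 66.552349 m/s^2. 1 Gal = 0.01 m/s^2, so 66.552349 m/s^2 = 66.552349 / 0.01 = 6655.2349 Gal ≈ 6655 Gal (4 s.f.).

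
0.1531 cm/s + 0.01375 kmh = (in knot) 0.0104. Check: 1 cm/s = 0.01 m/s, so 0.1531 cm/s = 0.1531 * 0.01 = 0.001531 m/s. 1 kmh = 0.27777778 m/s, so 0.01375 kmh = 0.01375 * 0.27777778 = 0.0038194444 m/s. Sum: 0.001531 + 0.0038194444 = 0.0053504444 m/s. 1 knot = 0.51444444 m/s, so 0.0053504444 m/s = 0.0053504444 / 0.51444444 = 0.010400432 knot ≈ 0.0104 knot (4 s.f.).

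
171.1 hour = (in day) 1 hour = 3600 s, so 171.1 hour = 171.1 * 3600 = 615960 s. 1 day = 86400 s, so 615960 s = 615960 / 86400 = 7.1291667 day ≈ 7.129 day (4 s.f.). Final answer: 7.129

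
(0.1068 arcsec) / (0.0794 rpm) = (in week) 1.03e-10. Check: 1 arcsec = 4.8481368e-06 rad, so 0.1068 arcsec = 0.1068 * 4.8481368e-06 = 5.1778101e-07 rad. 1 rpm = 0.10471976 rad/s, so 0.0794 rpm = 0.0794 * 0.10471976 = 0.0083147486 rad/s. Combine: 5.1778101e-07 rad / 0.0083147486 rad/s = 6.22726e-05 s. 1 week = 604800 s, so 6.22726e-05 s = 6.22726e-05 / 604800 = 1.0296396e-10 week ≈ 1.03e-10 week (4 s.f.).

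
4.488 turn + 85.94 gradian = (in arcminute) 1.016e+05. Check: 1 turn = 6.2831853 rad, so 4.488 turn = 4.488 * 6.2831853 = 28.198936 rad. 1 gradian = 0.015707963 rad, so 85.94 gradian = 85.94 * 0.015707963 = 1.3499424 rad. Sum: 28.198936 + 1.3499424 = 29.548878 rad. 1 arcminute = 0.00029088821 rad, so 29.548878 rad = 29.548878 / 0.00029088821 = 101581.56 arcminute ≈ 1.016e+05 arcminute (4 s.f.).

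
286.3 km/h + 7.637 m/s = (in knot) 169.4. Check: 1 km/h = 0.27777778 m/s, so 286.3 km/h = 286.3 * 0.27777778 = 79.527778 m/s. 7.637 m/s is already in m/s. Sum: 79.527778 + 7.637 = 87.164778 m/s. 1 knot = 0.51444444 m/s, so 87.164778 m/s = 87.164778 / 0.51444444 = 169.43477 knot ≈ 169.4 knot (4 s.f.).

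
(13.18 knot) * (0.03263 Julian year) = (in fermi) 6.982e+21. Check: 1 knot = 0.51444444 m/s, so 13.18 knot = 13.18 * 0.51444444 = 6.7803778 m/s. 1 Julian year = 31557600 s, so 0.03263 Julian year = 0.03263 * 31557600 = 1029724.5 s. Combine: 6.7803778 m/s * 1029724.5 s = 6981921 m. 1 fermi = 1e-15 m, so 6981921 m = 6981921 / 1e-15 = 6.981921e+21 fermi ≈ 6.982e+21 fermi (4 s.f.).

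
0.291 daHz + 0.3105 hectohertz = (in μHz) 1 daHz = 10 Hz, so 0.291 daHz = 0.291 * 10 = 2.91 Hz. 1 hectohertz = 100 Hz, so 0.3105 hectohertz = 0.3105 * 100 = 31.05 Hz. Sum: 2.91 + 31.05 = 33.96 Hz. 1 μHz = 1e-06 Hz, so 33.96 Hz = 33.96 / 1e-06 = 33960000 μHz ≈ 3.396e+07 μHz (4 s.f.). Final answer: 3.396e+07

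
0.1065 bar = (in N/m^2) 1 bar = 100000 Pa, so 0.1065 bar = 0.1065 * 100000 = 10650 Pa. 10650 Pa = 10650 N/m^2 ≈ 1.065e+04 N/m^2 (4 s.f.). Final answer: 1.065e+04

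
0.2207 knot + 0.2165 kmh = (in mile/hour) 0.3885. Check: 1 knot = 0.51444444 m/s, so 0.2207 knot = 0.2207 * 0.51444444 = 0.11353789 m/s. 1 kmh = 0.27777778 m/s, so 0.2165 kmh = 0.2165 * 0.27777778 = 0.060138889 m/s. Sum: 0.11353789 + 0.060138889 = 0.17367678 m/s. 1 mile/hour = 0.44704 m/s, so 0.17367678 m/s = 0.17367678 / 0.44704 = 0.38850389 mile/hour ≈ 0.3885 mile/hour (4 s.f.).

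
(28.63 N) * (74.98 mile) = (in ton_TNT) 28.63 N is already in N. 1 mile = 1609.344 m, so 74.98 mile = 74.98 * 1609.344 = 120668.61 m. Combine: 28.63 N * 120668.61 m = 3454742.4 J. 1 ton_TNT = 4.184e+09 J, so 3454742.4 J = 3454742.4 / 4.184e+09 = 0.00082570325 ton_TNT ≈ 0.0008257 ton_TNT (4 s.f.). Final answer: 0.0008257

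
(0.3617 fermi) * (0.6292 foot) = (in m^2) 6.937e-17. Check: 1 fermi = 1e-15 m, so 0.3617 fermi = 0.3617 * 1e-15 = 3.617e-16 m. 1 foot = 0.3048 m, so 0.6292 foot = 0.6292 * 0.3048 = 0.19178016 m. Combine: 3.617e-16 m * 0.19178016 m = 6.9366884e-17 m^2. Result: 6.9366884e-17 m^2 ≈ 6.937e-17 m^2 (4 s.f.).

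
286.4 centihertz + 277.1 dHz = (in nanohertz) 3.057e+10. Check: 1 centihertz = 0.01 Hz, so 286.4 centihertz = 286.4 * 0.01 = 2.864 Hz. 1 dHz = 0.1 Hz, so 277.1 dHz = 277.1 * 0.1 = 27.71 Hz. Sum: 2.864 + 27.71 = 30.574 Hz. 1 nanohertz = 1e-09 Hz, so 30.574 Hz = 30.574 / 1e-09 = 3.0574e+10 nanohertz ≈ 3.057e+10 nanohertz (4 s.f.).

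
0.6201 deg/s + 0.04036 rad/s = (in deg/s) 1 deg/s = 0.017453293 rad/s, so 0.6201 deg/s = 0.6201 * 0.017453293 = 0.010822787 rad/s. 0.04036 rad/s is already in rad/s. Sum: 0.010822787 + 0.04036 = 0.051182787 rad/s. 1 deg/s = 0.017453293 rad/s, so 0.051182787 rad/s = 0.051182787 / 0.017453293 = 2.9325577 deg/s ≈ 2.933 deg/s (4 s.f.). Final answer: 2.933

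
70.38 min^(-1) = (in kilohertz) 0.001173. Check: 1 min^(-1) = 0.016666667 Hz, so 70.38 min^(-1) = 70.38 * 0.016666667 = 1.173 Hz. 1 kilohertz = 1000 Hz, so 1.173 Hz = 1.173 / 1000 = 0.001173 kilohertz.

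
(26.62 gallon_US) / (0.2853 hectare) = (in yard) 3.863e-05. Check: 1 gallon_US = 0.0037854118 m^3, so 26.62 gallon_US = 26.62 * 0.0037854118 = 0.10076766 m^3. 1 hectare = 10000 m^2, so 0.2853 hectare = 0.2853 * 10000 = 2853 m^2. Combine: 0.10076766 m^3 / 2853 m^2 = 3.5319895e-05 m. 1 yard = 0.9144 m, so 3.5319895e-05 m = 3.5319895e-05 / 0.9144 = 3.8626307e-05 yard ≈ 3.863e-05 yard (4 s.f.).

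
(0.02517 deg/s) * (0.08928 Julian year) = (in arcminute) 1 deg/s = 0.017453293 rad/s, so 0.02517 deg/s = 0.02517 * 0.017453293 = 0.00043929937 rad/s. 1 Julian year = 31557600 s, so 0.08928 Julian year = 0.08928 * 31557600 = 2817462.5 s. Combine: 0.00043929937 rad/s * 2817462.5 s = 1237.7095 rad. 1 arcminute = 0.00029088821 rad, so 1237.7095 rad = 1237.7095 / 0.00029088821 = 4254931.9 arcminute ≈ 4.255e+06 arcminute (4 s.f.). Final answer: 4.255e+06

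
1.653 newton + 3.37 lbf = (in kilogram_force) 1.697. Check: 1.653 newton = 1.653 N. 1 lbf = 4.4482216 N, so 3.37 lbf = 3.37 * 4.4482216 = 14.990507 N. Sum: 1.653 + 14.990507 = 16.643507 N. 1 kilogram_force = 9.80665 N, so 16.643507 N = 16.643507 / 9.80665 = 1.6971654 kilogram_force ≈ 1.697 kilogram_force (4 s.f.).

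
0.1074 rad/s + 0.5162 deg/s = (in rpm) 0.1074 rad/s is already in rad/s. 1 deg/s = 0.017453293 rad/s, so 0.5162 deg/s = 0.5162 * 0.017453293 = 0.0090093896 rad/s. Sum: 0.1074 + 0.0090093896 = 0.11640939 rad/s. 1 rpm = 0.10471976 rad/s, so 0.11640939 rad/s = 0.11640939 / 0.10471976 = 1.1116278 rpm ≈ 1.112 rpm (4 s.f.). Final answer: 1.112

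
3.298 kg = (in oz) 116.3. Check: 1 oz = 0.028349523 kg, so 3.298 kg = 3.298 / 0.028349523 = 116.33353 oz ≈ 116.3 oz (4 s.f.).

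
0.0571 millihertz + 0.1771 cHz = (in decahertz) 1 millihertz = 0.001 Hz, so 0.0571 millihertz = 0.0571 * 0.001 = 5.71e-05 Hz. 1 cHz = 0.01 Hz, so 0.1771 cHz = 0.1771 * 0.01 = 0.001771 Hz. Sum: 5.71e-05 + 0.001771 = 0.0018281 Hz. 1 decahertz = 10 Hz, so 0.0018281 Hz = 0.0018281 / 10 = 0.00018281 decahertz ≈ 0.0001828 decahertz (4 s.f.). Final answer: 0.0001828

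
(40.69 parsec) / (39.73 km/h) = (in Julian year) 1 parsec = 3.0856776e+16 m, so 40.69 parsec = 40.69 * 3.0856776e+16 = 1.2555622e+18 m. 1 km/h = 0.27777778 m/s, so 39.73 km/h = 39.73 * 0.27777778 = 11.036111 m/s. Combine: 1.2555622e+18 m / 11.036111 m/s = 1.1376854e+17 s. 1 Julian year = 31557600 s, so 1.1376854e+17 s = 1.1376854e+17 / 31557600 = 3.6051074e+09 Julian year ≈ 3.605e+09 Julian year (4 s.f.). Final answer: 3.605e+09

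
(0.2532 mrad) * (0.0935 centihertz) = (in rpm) 2.261e-06. Check: 1 mrad = 0.001 rad, so 0.2532 mrad = 0.2532 * 0.001 = 0.0002532 rad. 1 centihertz = 0.01 Hz, so 0.0935 centihertz = 0.0935 * 0.01 = 0.000935 Hz. Combine: 0.0002532 rad * 0.000935 Hz = 2.36742e-07 rad/s. 1 rpm = 0.10471976 rad/s, so 2.36742e-07 rad/s = 2.36742e-07 / 0.10471976 = 2.2607196e-06 rpm ≈ 2.261e-06 rpm (4 s.f.).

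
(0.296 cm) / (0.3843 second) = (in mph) 1 cm = 0.01 m, so 0.296 cm = 0.296 * 0.01 = 0.00296 m. 0.3843 second = 0.3843 s. Combine: 0.00296 m / 0.3843 s = 0.0077023159 m/s. 1 mph = 0.44704 m/s, so 0.0077023159 m/s = 0.0077023159 / 0.44704 = 0.01722959 mph ≈ 0.01723 mph (4 s.f.). Final answer: 0.01723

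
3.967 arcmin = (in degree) 0.06612. Check: 1 arcmin = 0.00029088821 rad, so 3.967 arcmin = 3.967 * 0.00029088821 = 0.0011539535 rad. 1 degree = 0.017453293 rad, so 0.0011539535 rad = 0.0011539535 / 0.017453293 = 0.066116667 degree ≈ 0.06612 degree (4 s.f.).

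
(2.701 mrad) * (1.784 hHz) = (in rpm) 1 mrad = 0.001 rad, so 2.701 mrad = 2.701 * 0.001 = 0.002701 rad. 1 hHz = 100 Hz, so 1.784 hHz = 1.784 * 100 = 178.4 Hz. Combine: 0.002701 rad * 178.4 Hz = 0.4818584 rad/s. 1 rpm = 0.10471976 rad/s, so 0.4818584 rad/s = 0.4818584 / 0.10471976 = 4.6014088 rpm ≈ 4.601 rpm (4 s.f.). Final answer: 4.601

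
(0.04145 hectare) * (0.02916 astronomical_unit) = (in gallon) 1 hectare = 10000 m^2, so 0.04145 hectare = 0.04145 * 10000 = 414.5 m^2. 1 astronomical_unit = 1.4959787e+11 m, so 0.02916 astronomical_unit = 0.02916 * 1.4959787e+11 = 4.3622739e+09 m. Combine: 414.5 m^2 * 4.3622739e+09 m = 1.8081625e+12 m^3. 1 gallon = 0.0037854118 m^3, so 1.8081625e+12 m^3 = 1.8081625e+12 / 0.0037854118 = 4.7766601e+14 gallon ≈ 4.777e+14 gallon (4 s.f.). Final answer: 4.777e+14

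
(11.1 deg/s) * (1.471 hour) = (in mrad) 1 deg/s = 0.017453293 rad/s, so 11.1 deg/s = 11.1 * 0.017453293 = 0.19373155 rad/s. 1 hour = 3600 s, so 1.471 hour = 1.471 * 3600 = 5295.6 s. Combine: 0.19373155 rad/s * 5295.6 s = 1025.9248 rad. 1 mrad = 0.001 rad, so 1025.9248 rad = 1025.9248 / 0.001 = 1025924.8 mrad ≈ 1.026e+06 mrad (4 s.f.). Final answer: 1.026e+06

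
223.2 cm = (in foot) 7.323. Check: 1 cm = 0.01 m, so 223.2 cm = 223.2 * 0.01 = 2.232 m. 1 foot = 0.3048 m, so 2.232 m = 2.232 / 0.3048 = 7.3228346 foot ≈ 7.323 foot (4 s.f.).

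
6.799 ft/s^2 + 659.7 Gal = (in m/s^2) 8.669. Check: 1 ft/s^2 = 0.3048 m/s^2, so 6.799 ft/s^2 = 6.799 * 0.3048 = 2.0723352 m/s^2. 1 Gal = 0.01 m/s^2, so 659.7 Gal = 659.7 * 0.01 = 6.597 m/s^2. Sum: 2.0723352 + 6.597 = 8.6693352 m/s^2. Result: 8.6693352 m/s^2 ≈ 8.669 m/s^2 (4 s.f.).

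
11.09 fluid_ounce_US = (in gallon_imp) 1 fluid_ounce_US = 2.957353e-05 m^3, so 11.09 fluid_ounce_US = 11.09 * 2.957353e-05 = 0.00032797044 m^3. 1 gallon_imp = 0.00454609 m^3, so 0.00032797044 m^3 = 0.00032797044 / 0.00454609 = 0.072143412 gallon_imp ≈ 0.07214 gallon_imp (4 s.f.). Final answer: 0.07214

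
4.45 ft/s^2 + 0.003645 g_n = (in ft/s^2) 1 ft/s^2 = 0.3048 m/s^2, so 4.45 ft/s^2 = 4.45 * 0.3048 = 1.35636 m/s^2. 1 g_n = 9.80665 m/s^2, so 0.003645 g_n = 0.003645 * 9.80665 = 0.035745239 m/s^2. Sum: 1.35636 + 0.035745239 = 1.3921052 m/s^2. 1 ft/s^2 = 0.3048 m/s^2, so 1.3921052 m/s^2 = 1.3921052 / 0.3048 = 4.5672744 ft/s^2 ≈ 4.567 ft/s^2 (4 s.f.). Final answer: 4.567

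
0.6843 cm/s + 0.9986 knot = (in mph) 1 cm/s = 0.01 m/s, so 0.6843 cm/s = 0.6843 * 0.01 = 0.006843 m/s. 1 knot = 0.51444444 m/s, so 0.9986 knot = 0.9986 * 0.51444444 = 0.51372422 m/s. Sum: 0.006843 + 0.51372422 = 0.52056722 m/s. 1 mph = 0.44704 m/s, so 0.52056722 m/s = 0.52056722 / 0.44704 = 1.1644757 mph ≈ 1.164 mph (4 s.f.). Final answer: 1.164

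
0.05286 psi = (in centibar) 1 psi = 6894.7573 Pa, so 0.05286 psi = 0.05286 * 6894.7573 = 364.45687 Pa. 1 centibar = 1000 Pa, so 364.45687 Pa = 364.45687 / 1000 = 0.36445687 centibar ≈ 0.3645 centibar (4 s.f.). Final answer: 0.3645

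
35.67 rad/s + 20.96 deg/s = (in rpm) 35.67 rad/s is already in rad/s. 1 deg/s = 0.017453293 rad/s, so 20.96 deg/s = 20.96 * 0.017453293 = 0.36582101 rad/s. Sum: 35.67 + 0.36582101 = 36.035821 rad/s. 1 rpm = 0.10471976 rad/s, so 36.035821 rad/s = 36.035821 / 0.10471976 = 344.11674 rpm ≈ 344.1 rpm (4 s.f.). Final answer: 344.1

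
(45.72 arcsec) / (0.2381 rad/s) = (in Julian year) 2.95e-11. Check: 1 arcsec = 4.8481368e-06 rad, so 45.72 arcsec = 45.72 * 4.8481368e-06 = 0.00022165682 rad. 0.2381 rad/s is already in rad/s. Combine: 0.00022165682 rad / 0.2381 rad/s = 0.00093094 s. 1 Julian year = 31557600 s, so 0.00093094 s = 0.00093094 / 31557600 = 2.9499709e-11 Julian year ≈ 2.95e-11 Julian year (4 s.f.).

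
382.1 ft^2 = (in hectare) 0.00355. Check: 1 ft^2 = 0.09290304 m^2, so 382.1 ft^2 = 382.1 * 0.09290304 = 35.498252 m^2. 1 hectare = 10000 m^2, so 35.498252 m^2 = 35.498252 / 10000 = 0.0035498252 hectare ≈ 0.00355 hectare (4 s.f.).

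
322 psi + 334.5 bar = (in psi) 1 psi = 6894.7573 Pa, so 322 psi = 322 * 6894.7573 = 2220111.8 Pa. 1 bar = 100000 Pa, so 334.5 bar = 334.5 * 100000 = 33450000 Pa. Sum: 2220111.8 + 33450000 = 35670112 Pa. 1 psi = 6894.7573 Pa, so 35670112 Pa = 35670112 / 6894.7573 = 5173.5123 psi ≈ 5174 psi (4 s.f.). Final answer: 5174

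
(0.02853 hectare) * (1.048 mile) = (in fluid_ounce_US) 1 hectare = 10000 m^2, so 0.02853 hectare = 0.02853 * 10000 = 285.3 m^2. 1 mile = 1609.344 m, so 1.048 mile = 1.048 * 1609.344 = 1686.5925 m. Combine: 285.3 m^2 * 1686.5925 m = 481184.84 m^3. 1 fluid_ounce_US = 2.957353e-05 m^3, so 481184.84 m^3 = 481184.84 / 2.957353e-05 = 1.6270795e+10 fluid_ounce_US ≈ 1.627e+10 fluid_ounce_US (4 s.f.). Final answer: 1.627e+10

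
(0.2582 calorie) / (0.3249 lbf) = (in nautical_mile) 0.0004036. Check: 1 calorie = 4.184 J, so 0.2582 calorie = 0.2582 * 4.184 = 1.0803088 J. 1 lbf = 4.4482216 N, so 0.3249 lbf = 0.3249 * 4.4482216 = 1.4452272 N. Combine: 1.0803088 J / 1.4452272 N = 0.74750101 m. 1 nautical_mile = 1852 m, so 0.74750101 m = 0.74750101 / 1852 = 0.00040361826 nautical_mile ≈ 0.0004036 nautical_mile (4 s.f.).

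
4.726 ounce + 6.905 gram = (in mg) 1.409e+05. Check: 1 ounce = 0.028349523 kg, so 4.726 ounce = 4.726 * 0.028349523 = 0.13397985 kg. 1 gram = 0.001 kg, so 6.905 gram = 6.905 * 0.001 = 0.006905 kg. Sum: 0.13397985 + 0.006905 = 0.14088485 kg. 1 mg = 1e-06 kg, so 0.14088485 kg = 0.14088485 / 1e-06 = 140884.85 mg ≈ 1.409e+05 mg (4 s.f.).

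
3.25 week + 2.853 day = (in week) 1 week = 604800 s, so 3.25 week = 3.25 * 604800 = 1965600 s. 1 day = 86400 s, so 2.853 day = 2.853 * 86400 = 246499.2 s. Sum: 1965600 + 246499.2 = 2212099.2 s. 1 week = 604800 s, so 2212099.2 s = 2212099.2 / 604800 = 3.6575714 week ≈ 3.658 week (4 s.f.). Final answer: 3.658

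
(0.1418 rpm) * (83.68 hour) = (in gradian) 2.848e+05. Check: 1 rpm = 0.10471976 rad/s, so 0.1418 rpm = 0.1418 * 0.10471976 = 0.014849261 rad/s. 1 hour = 3600 s, so 83.68 hour = 83.68 * 3600 = 301248 s. Combine: 0.014849261 rad/s * 301248 s = 4473.3103 rad. 1 gradian = 0.015707963 rad, so 4473.3103 rad = 4473.3103 / 0.015707963 = 284779.78 gradian ≈ 2.848e+05 gradian (4 s.f.).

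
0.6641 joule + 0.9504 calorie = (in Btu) 0.004398. Check: 0.6641 joule = 0.6641 J. 1 calorie = 4.184 J, so 0.9504 calorie = 0.9504 * 4.184 = 3.9764736 J. Sum: 0.6641 + 3.9764736 = 4.6405736 J. 1 Btu = 1055.0559 J, so 4.6405736 J = 4.6405736 / 1055.0559 = 0.0043984151 Btu ≈ 0.004398 Btu (4 s.f.).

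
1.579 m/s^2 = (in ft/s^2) 5.18. Check: 1 ft/s^2 = 0.3048 m/s^2, so 1.579 m/s^2 = 1.579 / 0.3048 = 5.1804462 ft/s^2 ≈ 5.18 ft/s^2 (4 s.f.).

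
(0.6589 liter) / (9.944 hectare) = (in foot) 2.174e-08. Check: 1 liter = 0.001 m^3, so 0.6589 liter = 0.6589 * 0.001 = 0.0006589 m^3. 1 hectare = 10000 m^2, so 9.944 hectare = 9.944 * 10000 = 99440 m^2. Combine: 0.0006589 m^3 / 99440 m^2 = 6.6261062e-09 m. 1 foot = 0.3048 m, so 6.6261062e-09 m = 6.6261062e-09 / 0.3048 = 2.1739194e-08 foot ≈ 2.174e-08 foot (4 s.f.).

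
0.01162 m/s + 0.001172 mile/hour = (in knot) 0.01162 m/s is already in m/s. 1 mile/hour = 0.44704 m/s, so 0.001172 mile/hour = 0.001172 * 0.44704 = 0.00052393088 m/s. Sum: 0.01162 + 0.00052393088 = 0.012143931 m/s. 1 knot = 0.51444444 m/s, so 0.012143931 m/s = 0.012143931 / 0.51444444 = 0.023605913 knot ≈ 0.02361 knot (4 s.f.). Final answer: 0.02361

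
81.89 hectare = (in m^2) 1 hectare = 10000 m^2, so 81.89 hectare = 81.89 * 10000 = 818900 m^2. Result: 818900 m^2 ≈ 8.189e+05 m^2 (4 s.f.). Final answer: 8.189e+05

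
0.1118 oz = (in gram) 3.169. Check: 1 oz = 0.028349523 kg, so 0.1118 oz = 0.1118 * 0.028349523 = 0.0031694767 kg. 1 gram = 0.001 kg, so 0.0031694767 kg = 0.0031694767 / 0.001 = 3.1694767 gram ≈ 3.169 gram (4 s.f.).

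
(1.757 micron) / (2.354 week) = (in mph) 1 micron = 1e-06 m, so 1.757 micron = 1.757 * 1e-06 = 1.757e-06 m. 1 week = 604800 s, so 2.354 week = 2.354 * 604800 = 1423699.2 s. Combine: 1.757e-06 m / 1423699.2 s = 1.234109e-12 m/s. 1 mph = 0.44704 m/s, so 1.234109e-12 m/s = 1.234109e-12 / 0.44704 = 2.7606232e-12 mph ≈ 2.761e-12 mph (4 s.f.). Final answer: 2.761e-12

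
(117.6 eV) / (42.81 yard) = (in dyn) 4.813e-14. Check: 1 eV = 1.6021766e-19 J, so 117.6 eV = 117.6 * 1.6021766e-19 = 1.8841597e-17 J. 1 yard = 0.9144 m, so 42.81 yard = 42.81 * 0.9144 = 39.145464 m. Combine: 1.8841597e-17 J / 39.145464 m = 4.8132262e-19 N. 1 dyn = 1e-05 N, so 4.8132262e-19 N = 4.8132262e-19 / 1e-05 = 4.8132262e-14 dyn ≈ 4.813e-14 dyn (4 s.f.).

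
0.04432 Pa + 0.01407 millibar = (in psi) 0.04432 Pa is already in Pa. 1 millibar = 100 Pa, so 0.01407 millibar = 0.01407 * 100 = 1.407 Pa. Sum: 0.04432 + 1.407 = 1.45132 Pa. 1 psi = 6894.7573 Pa, so 1.45132 Pa = 1.45132 / 6894.7573 = 0.00021049617 psi ≈ 0.0002105 psi (4 s.f.). Final answer: 0.0002105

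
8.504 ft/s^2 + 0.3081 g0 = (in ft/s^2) 18.42. Check: 1 ft/s^2 = 0.3048 m/s^2, so 8.504 ft/s^2 = 8.504 * 0.3048 = 2.5920192 m/s^2. 1 g0 = 9.80665 m/s^2, so 0.3081 g0 = 0.3081 * 9.80665 = 3.0214289 m/s^2. Sum: 2.5920192 + 3.0214289 = 5.6134481 m/s^2. 1 ft/s^2 = 0.3048 m/s^2, so 5.6134481 m/s^2 = 5.6134481 / 0.3048 = 18.416824 ft/s^2 ≈ 18.42 ft/s^2 (4 s.f.).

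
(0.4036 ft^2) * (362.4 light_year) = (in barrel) 1 ft^2 = 0.09290304 m^2, so 0.4036 ft^2 = 0.4036 * 0.09290304 = 0.037495667 m^2. 1 light_year = 9.4607305e+15 m, so 362.4 light_year = 362.4 * 9.4607305e+15 = 3.4285687e+18 m. Combine: 0.037495667 m^2 * 3.4285687e+18 m = 1.2855647e+17 m^3. 1 barrel = 0.15898729 m^3, so 1.2855647e+17 m^3 = 1.2855647e+17 / 0.15898729 = 8.0859588e+17 barrel ≈ 8.086e+17 barrel (4 s.f.). Final answer: 8.086e+17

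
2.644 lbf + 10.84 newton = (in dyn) 2.26e+06. Check: 1 lbf = 4.4482216 N, so 2.644 lbf = 2.644 * 4.4482216 = 11.761098 N. 10.84 newton = 10.84 N. Sum: 11.761098 + 10.84 = 22.601098 N. 1 dyn = 1e-05 N, so 22.601098 N = 22.601098 / 1e-05 = 2260109.8 dyn ≈ 2.26e+06 dyn (4 s.f.).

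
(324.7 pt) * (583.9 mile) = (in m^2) 1.076e+05. Check: 1 pt = 0.00035277778 m, so 324.7 pt = 324.7 * 0.00035277778 = 0.11454694 m. 1 mile = 1609.344 m, so 583.9 mile = 583.9 * 1609.344 = 939695.96 m. Combine: 0.11454694 m * 939695.96 m = 107639.3 m^2. Result: 107639.3 m^2 ≈ 1.076e+05 m^2 (4 s.f.).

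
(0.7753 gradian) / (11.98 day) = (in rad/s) 1 gradian = 0.015707963 rad, so 0.7753 gradian = 0.7753 * 0.015707963 = 0.012178384 rad. 1 day = 86400 s, so 11.98 day = 11.98 * 86400 = 1035072 s. Combine: 0.012178384 rad / 1035072 s = 1.1765736e-08 rad/s. Result: 1.1765736e-08 rad/s ≈ 1.177e-08 rad/s (4 s.f.). Final answer: 1.177e-08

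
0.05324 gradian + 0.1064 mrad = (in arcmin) 3.241. Check: 1 gradian = 0.015707963 rad, so 0.05324 gradian = 0.05324 * 0.015707963 = 0.00083629196 rad. 1 mrad = 0.001 rad, so 0.1064 mrad = 0.1064 * 0.001 = 0.0001064 rad. Sum: 0.00083629196 + 0.0001064 = 0.00094269196 rad. 1 arcmin = 0.00029088821 rad, so 0.00094269196 rad = 0.00094269196 / 0.00029088821 = 3.2407363 arcmin ≈ 3.241 arcmin (4 s.f.).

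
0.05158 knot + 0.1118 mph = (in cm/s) 7.651. Check: 1 knot = 0.51444444 m/s, so 0.05158 knot = 0.05158 * 0.51444444 = 0.026535044 m/s. 1 mph = 0.44704 m/s, so 0.1118 mph = 0.1118 * 0.44704 = 0.049979072 m/s. Sum: 0.026535044 + 0.049979072 = 0.076514116 m/s. 1 cm/s = 0.01 m/s, so 0.076514116 m/s = 0.076514116 / 0.01 = 7.6514116 cm/s ≈ 7.651 cm/s (4 s.f.).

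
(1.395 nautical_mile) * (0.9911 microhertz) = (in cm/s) 1 nautical_mile = 1852 m, so 1.395 nautical_mile = 1.395 * 1852 = 2583.54 m. 1 microhertz = 1e-06 Hz, so 0.9911 microhertz = 0.9911 * 1e-06 = 9.911e-07 Hz. Combine: 2583.54 m * 9.911e-07 Hz = 0.0025605465 m/s. 1 cm/s = 0.01 m/s, so 0.0025605465 m/s = 0.0025605465 / 0.01 = 0.25605465 cm/s ≈ 0.2561 cm/s (4 s.f.). Final answer: 0.2561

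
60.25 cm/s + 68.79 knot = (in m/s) 35.99. Check: 1 cm/s = 0.01 m/s, so 60.25 cm/s = 60.25 * 0.01 = 0.6025 m/s. 1 knot = 0.51444444 m/s, so 68.79 knot = 68.79 * 0.51444444 = 35.388633 m/s. Sum: 0.6025 + 35.388633 = 35.991133 m/s. Result: 35.991133 m/s ≈ 35.99 m/s (4 s.f.).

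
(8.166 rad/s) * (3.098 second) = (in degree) 1449. Check: 8.166 rad/s is already in rad/s. 3.098 second = 3.098 s. Combine: 8.166 rad/s * 3.098 s = 25.298268 rad. 1 degree = 0.017453293 rad, so 25.298268 rad = 25.298268 / 0.017453293 = 1449.484 degree ≈ 1449 degree (4 s.f.).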